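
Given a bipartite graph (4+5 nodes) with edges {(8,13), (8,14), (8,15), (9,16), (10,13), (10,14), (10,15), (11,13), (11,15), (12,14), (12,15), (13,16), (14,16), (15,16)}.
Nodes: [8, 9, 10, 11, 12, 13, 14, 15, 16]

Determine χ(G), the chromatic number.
χ(G) = 2

Clique number ω(G) = 2 (lower bound: χ ≥ ω).
The graph is bipartite (no odd cycle), so 2 colors suffice: χ(G) = 2.
A valid 2-coloring: color 1: [9, 13, 14, 15]; color 2: [8, 10, 11, 12, 16].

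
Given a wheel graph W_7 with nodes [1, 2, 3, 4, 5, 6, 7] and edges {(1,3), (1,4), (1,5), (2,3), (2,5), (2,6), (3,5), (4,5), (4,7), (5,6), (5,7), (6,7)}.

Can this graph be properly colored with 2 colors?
No, G is not 2-colorable

The clique on vertices [1, 3, 5] has size 3 > 2, so it alone needs 3 colors.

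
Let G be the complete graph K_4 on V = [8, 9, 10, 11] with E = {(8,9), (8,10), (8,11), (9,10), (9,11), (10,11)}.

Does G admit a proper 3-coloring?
The clique on vertices [8, 9, 10, 11] has size 4 > 3, so it alone needs 4 colors.

No, G is not 3-colorable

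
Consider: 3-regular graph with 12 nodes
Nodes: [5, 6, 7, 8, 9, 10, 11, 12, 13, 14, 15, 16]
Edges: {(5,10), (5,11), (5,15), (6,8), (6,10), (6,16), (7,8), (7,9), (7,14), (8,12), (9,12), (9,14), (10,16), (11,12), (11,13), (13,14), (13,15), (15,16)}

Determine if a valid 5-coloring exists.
A valid 5-coloring: color 1: [8, 10, 11, 14, 15]; color 2: [5, 6, 7, 12, 13]; color 3: [9, 16].
(χ(G) = 3 ≤ 5.)

Yes, G is 5-colorable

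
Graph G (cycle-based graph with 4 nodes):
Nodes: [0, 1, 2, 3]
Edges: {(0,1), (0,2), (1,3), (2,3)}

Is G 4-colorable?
A valid 4-coloring: color 1: [0, 3]; color 2: [1, 2].
(χ(G) = 2 ≤ 4.)

Yes, G is 4-colorable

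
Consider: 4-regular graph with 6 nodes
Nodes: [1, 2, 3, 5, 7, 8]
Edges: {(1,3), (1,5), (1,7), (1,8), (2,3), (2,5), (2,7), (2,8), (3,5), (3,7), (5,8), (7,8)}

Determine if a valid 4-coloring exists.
Yes, G is 4-colorable

A valid 4-coloring: color 1: [5, 7]; color 2: [1, 2]; color 3: [3, 8].
(χ(G) = 3 ≤ 4.)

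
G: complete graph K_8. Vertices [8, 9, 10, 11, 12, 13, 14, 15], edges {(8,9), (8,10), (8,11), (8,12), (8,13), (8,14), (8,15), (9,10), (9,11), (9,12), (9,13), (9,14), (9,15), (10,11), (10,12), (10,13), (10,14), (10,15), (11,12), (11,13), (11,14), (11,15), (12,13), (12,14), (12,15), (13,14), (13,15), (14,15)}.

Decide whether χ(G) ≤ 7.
No, G is not 7-colorable

The clique on vertices [8, 9, 10, 11, 12, 13, 14, 15] has size 8 > 7, so it alone needs 8 colors.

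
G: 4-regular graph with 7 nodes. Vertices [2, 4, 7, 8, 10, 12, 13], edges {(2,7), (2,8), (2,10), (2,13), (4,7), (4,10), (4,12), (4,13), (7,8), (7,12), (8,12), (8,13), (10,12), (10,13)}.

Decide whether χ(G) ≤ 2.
No, G is not 2-colorable

The clique on vertices [2, 8, 13] has size 3 > 2, so it alone needs 3 colors.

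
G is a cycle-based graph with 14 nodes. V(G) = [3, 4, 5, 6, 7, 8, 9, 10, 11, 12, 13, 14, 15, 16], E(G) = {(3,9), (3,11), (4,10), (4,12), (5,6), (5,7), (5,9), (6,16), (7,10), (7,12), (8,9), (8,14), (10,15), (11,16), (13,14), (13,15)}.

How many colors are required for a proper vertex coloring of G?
χ(G) = 2

Clique number ω(G) = 2 (lower bound: χ ≥ ω).
The graph is bipartite (no odd cycle), so 2 colors suffice: χ(G) = 2.
A valid 2-coloring: color 1: [4, 6, 7, 9, 11, 14, 15]; color 2: [3, 5, 8, 10, 12, 13, 16].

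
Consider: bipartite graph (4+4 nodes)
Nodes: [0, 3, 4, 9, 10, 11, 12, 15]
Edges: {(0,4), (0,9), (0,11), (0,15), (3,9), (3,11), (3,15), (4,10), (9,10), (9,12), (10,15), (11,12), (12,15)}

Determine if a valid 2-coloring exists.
A valid 2-coloring: color 1: [0, 3, 10, 12]; color 2: [4, 9, 11, 15].
(χ(G) = 2 ≤ 2.)

Yes, G is 2-colorable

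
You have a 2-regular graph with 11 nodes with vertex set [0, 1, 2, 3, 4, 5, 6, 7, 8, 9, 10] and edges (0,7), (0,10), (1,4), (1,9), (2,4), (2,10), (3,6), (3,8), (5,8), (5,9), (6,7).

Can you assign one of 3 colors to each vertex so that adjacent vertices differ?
A valid 3-coloring: color 1: [3, 4, 7, 9, 10]; color 2: [0, 1, 2, 5, 6]; color 3: [8].
(χ(G) = 3 ≤ 3.)

Yes, G is 3-colorable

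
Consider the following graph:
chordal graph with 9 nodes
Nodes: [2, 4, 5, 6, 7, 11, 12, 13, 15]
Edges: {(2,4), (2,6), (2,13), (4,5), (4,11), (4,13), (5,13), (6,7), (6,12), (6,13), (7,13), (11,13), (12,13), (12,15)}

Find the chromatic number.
χ(G) = 3

Clique number ω(G) = 3 (lower bound: χ ≥ ω).
The clique on [2, 4, 13] has size 3, forcing χ ≥ 3, and the coloring below uses 3 colors, so χ(G) = 3.
A valid 3-coloring: color 1: [13, 15]; color 2: [4, 6]; color 3: [2, 5, 7, 11, 12].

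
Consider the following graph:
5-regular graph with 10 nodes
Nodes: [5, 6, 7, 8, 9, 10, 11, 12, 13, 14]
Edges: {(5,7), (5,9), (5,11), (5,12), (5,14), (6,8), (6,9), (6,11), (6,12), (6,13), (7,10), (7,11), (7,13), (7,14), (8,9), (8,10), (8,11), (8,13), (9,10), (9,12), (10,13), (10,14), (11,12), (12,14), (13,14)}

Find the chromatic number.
χ(G) = 4

Clique number ω(G) = 4 (lower bound: χ ≥ ω).
The clique on [7, 10, 13, 14] has size 4, forcing χ ≥ 4, and the coloring below uses 4 colors, so χ(G) = 4.
A valid 4-coloring: color 1: [5, 6, 10]; color 2: [8, 14]; color 3: [9, 11, 13]; color 4: [7, 12].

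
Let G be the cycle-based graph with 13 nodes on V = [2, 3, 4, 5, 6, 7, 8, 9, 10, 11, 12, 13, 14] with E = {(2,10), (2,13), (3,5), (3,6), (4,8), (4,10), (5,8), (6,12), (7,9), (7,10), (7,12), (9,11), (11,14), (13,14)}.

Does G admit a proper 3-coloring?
A valid 3-coloring: color 1: [4, 5, 6, 7, 11, 13]; color 2: [3, 8, 9, 10, 12, 14]; color 3: [2].
(χ(G) = 3 ≤ 3.)

Yes, G is 3-colorable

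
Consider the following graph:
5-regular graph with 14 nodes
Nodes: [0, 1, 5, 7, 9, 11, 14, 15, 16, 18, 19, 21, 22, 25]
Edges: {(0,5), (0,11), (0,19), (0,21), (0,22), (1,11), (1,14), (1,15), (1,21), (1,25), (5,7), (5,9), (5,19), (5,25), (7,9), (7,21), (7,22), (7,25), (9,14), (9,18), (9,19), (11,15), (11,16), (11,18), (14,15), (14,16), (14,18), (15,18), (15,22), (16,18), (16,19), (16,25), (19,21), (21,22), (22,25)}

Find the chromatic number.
χ(G) = 4

Clique number ω(G) = 3 (lower bound: χ ≥ ω).
Suppose a proper 3-coloring c exists. The clique [0, 5, 19] takes 3 distinct colors; by symmetry let c(0) = 1, c(5) = 2, c(19) = 3.
- Vertex 9: neighbors [5, 19] already have colors [2, 3] ⇒ c(9) = 1.
- Vertex 7: neighbors [9, 5] already have colors [1, 2] ⇒ c(7) = 3.
- Vertex 22: neighbors [0, 7] already have colors [1, 3] ⇒ c(22) = 2.
- Vertex 21: neighbors [0, 22, 7] already have colors [1, 2, 3] — all 3 colors blocked. Contradiction.
The forced assignments end in a contradiction, so G has no proper 3-coloring (χ ≥ 4).
The coloring below uses 4 colors, so χ(G) = 4.
A valid 4-coloring: color 1: [0, 7, 15, 16]; color 2: [1, 5, 18, 22]; color 3: [11, 14, 19, 25]; color 4: [9, 21].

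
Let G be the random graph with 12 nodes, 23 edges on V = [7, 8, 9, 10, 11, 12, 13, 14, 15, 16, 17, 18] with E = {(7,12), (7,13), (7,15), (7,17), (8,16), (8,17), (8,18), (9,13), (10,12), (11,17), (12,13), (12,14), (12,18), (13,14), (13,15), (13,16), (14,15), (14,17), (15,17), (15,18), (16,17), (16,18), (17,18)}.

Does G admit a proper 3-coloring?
The clique on vertices [8, 16, 17, 18] has size 4 > 3, so it alone needs 4 colors.

No, G is not 3-colorable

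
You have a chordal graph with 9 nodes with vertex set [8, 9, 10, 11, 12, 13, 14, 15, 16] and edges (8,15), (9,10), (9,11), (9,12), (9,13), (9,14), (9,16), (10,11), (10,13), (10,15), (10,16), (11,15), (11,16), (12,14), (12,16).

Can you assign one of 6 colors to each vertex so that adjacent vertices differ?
A valid 6-coloring: color 1: [9, 15]; color 2: [8, 10, 12]; color 3: [13, 14, 16]; color 4: [11].
(χ(G) = 4 ≤ 6.)

Yes, G is 6-colorable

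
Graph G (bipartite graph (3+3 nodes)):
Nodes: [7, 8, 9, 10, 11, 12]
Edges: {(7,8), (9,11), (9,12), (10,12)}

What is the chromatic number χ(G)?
Clique number ω(G) = 2 (lower bound: χ ≥ ω).
The graph is bipartite (no odd cycle), so 2 colors suffice: χ(G) = 2.
A valid 2-coloring: color 1: [7, 11, 12]; color 2: [8, 9, 10].

χ(G) = 2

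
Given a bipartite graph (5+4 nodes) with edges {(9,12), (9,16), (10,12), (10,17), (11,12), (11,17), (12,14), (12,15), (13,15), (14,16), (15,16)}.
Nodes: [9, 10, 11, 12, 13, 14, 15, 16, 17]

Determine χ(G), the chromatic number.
Clique number ω(G) = 2 (lower bound: χ ≥ ω).
The graph is bipartite (no odd cycle), so 2 colors suffice: χ(G) = 2.
A valid 2-coloring: color 1: [12, 13, 16, 17]; color 2: [9, 10, 11, 14, 15].

χ(G) = 2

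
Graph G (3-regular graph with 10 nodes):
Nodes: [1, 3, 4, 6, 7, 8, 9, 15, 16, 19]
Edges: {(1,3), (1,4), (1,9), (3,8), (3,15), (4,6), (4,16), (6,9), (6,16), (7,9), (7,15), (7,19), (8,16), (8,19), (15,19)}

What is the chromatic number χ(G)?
χ(G) = 3

Clique number ω(G) = 3 (lower bound: χ ≥ ω).
The clique on [4, 6, 16] has size 3, forcing χ ≥ 3, and the coloring below uses 3 colors, so χ(G) = 3.
A valid 3-coloring: color 1: [1, 6, 7, 8]; color 2: [3, 4, 9, 19]; color 3: [15, 16].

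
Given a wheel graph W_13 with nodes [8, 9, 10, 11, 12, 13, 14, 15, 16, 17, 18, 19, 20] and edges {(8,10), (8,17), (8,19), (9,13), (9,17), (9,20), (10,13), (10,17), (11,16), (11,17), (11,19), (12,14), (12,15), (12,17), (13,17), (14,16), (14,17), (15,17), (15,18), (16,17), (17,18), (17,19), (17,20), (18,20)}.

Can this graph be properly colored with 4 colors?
A valid 4-coloring: color 1: [17]; color 2: [8, 11, 13, 14, 15, 20]; color 3: [9, 10, 12, 16, 18, 19].
(χ(G) = 3 ≤ 4.)

Yes, G is 4-colorable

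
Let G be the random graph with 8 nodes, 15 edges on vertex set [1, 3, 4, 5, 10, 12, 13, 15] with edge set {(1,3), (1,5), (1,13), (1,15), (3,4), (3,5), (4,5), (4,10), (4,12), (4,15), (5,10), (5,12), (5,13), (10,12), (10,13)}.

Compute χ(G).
χ(G) = 4

Clique number ω(G) = 4 (lower bound: χ ≥ ω).
The clique on [4, 5, 10, 12] has size 4, forcing χ ≥ 4, and the coloring below uses 4 colors, so χ(G) = 4.
A valid 4-coloring: color 1: [5, 15]; color 2: [4, 13]; color 3: [1, 10]; color 4: [3, 12].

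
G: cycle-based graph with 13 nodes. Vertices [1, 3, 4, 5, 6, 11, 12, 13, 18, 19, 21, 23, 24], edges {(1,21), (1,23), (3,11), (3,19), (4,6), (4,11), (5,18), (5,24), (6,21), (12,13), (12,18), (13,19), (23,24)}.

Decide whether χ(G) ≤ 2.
Odd cycle [19, 13, 12, 18, 5, 24, 23, 1, 21, 6, 4, 11, 3] needs 3 colors (χ ≥ 3).
Hence χ(G) ≥ 3 > 2, so no proper 2-coloring exists.

No, G is not 2-colorable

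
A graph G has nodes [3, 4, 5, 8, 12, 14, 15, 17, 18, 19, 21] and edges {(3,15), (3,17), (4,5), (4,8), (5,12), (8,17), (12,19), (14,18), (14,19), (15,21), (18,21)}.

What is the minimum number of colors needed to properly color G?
χ(G) = 3

Clique number ω(G) = 2 (lower bound: χ ≥ ω).
Odd cycle [19, 12, 5, 4, 8, 17, 3, 15, 21, 18, 14] needs 3 colors (χ ≥ 3).
The coloring below uses 3 colors, so χ(G) = 3.
A valid 3-coloring: color 1: [4, 12, 15, 17, 18]; color 2: [3, 5, 8, 19, 21]; color 3: [14].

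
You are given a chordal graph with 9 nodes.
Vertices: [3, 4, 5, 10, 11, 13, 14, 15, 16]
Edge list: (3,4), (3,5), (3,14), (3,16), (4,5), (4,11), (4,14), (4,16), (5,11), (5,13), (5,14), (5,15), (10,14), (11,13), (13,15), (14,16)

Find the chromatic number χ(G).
Clique number ω(G) = 4 (lower bound: χ ≥ ω).
The clique on [3, 4, 14, 16] has size 4, forcing χ ≥ 4, and the coloring below uses 4 colors, so χ(G) = 4.
A valid 4-coloring: color 1: [5, 10, 16]; color 2: [4, 13]; color 3: [11, 14, 15]; color 4: [3].

χ(G) = 4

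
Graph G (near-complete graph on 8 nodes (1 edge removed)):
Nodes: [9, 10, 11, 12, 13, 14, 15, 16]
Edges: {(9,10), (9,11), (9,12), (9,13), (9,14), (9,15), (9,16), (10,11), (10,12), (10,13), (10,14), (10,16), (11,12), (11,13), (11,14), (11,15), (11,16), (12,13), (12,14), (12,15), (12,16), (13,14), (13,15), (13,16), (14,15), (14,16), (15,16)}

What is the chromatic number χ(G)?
Clique number ω(G) = 7 (lower bound: χ ≥ ω).
The clique on [9, 10, 11, 12, 13, 14, 16] has size 7, forcing χ ≥ 7, and the coloring below uses 7 colors, so χ(G) = 7.
A valid 7-coloring: color 1: [14]; color 2: [13]; color 3: [11]; color 4: [16]; color 5: [12]; color 6: [9]; color 7: [10, 15].

χ(G) = 7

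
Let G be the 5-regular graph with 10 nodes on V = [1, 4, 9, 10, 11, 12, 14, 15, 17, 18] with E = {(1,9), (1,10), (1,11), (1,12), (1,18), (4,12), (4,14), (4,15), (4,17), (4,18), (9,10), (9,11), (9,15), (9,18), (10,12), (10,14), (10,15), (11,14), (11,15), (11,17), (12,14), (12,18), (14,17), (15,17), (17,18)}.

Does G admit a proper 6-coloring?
A valid 6-coloring: color 1: [14, 15, 18]; color 2: [4, 10, 11]; color 3: [1, 17]; color 4: [9, 12].
(χ(G) = 4 ≤ 6.)

Yes, G is 6-colorable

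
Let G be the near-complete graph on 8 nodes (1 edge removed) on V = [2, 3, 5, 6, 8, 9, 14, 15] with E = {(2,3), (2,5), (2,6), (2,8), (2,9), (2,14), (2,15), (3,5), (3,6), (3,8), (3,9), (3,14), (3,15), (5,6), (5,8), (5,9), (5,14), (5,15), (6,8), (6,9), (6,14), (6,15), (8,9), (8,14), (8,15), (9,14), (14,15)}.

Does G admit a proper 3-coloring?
The clique on vertices [2, 3, 5, 6, 8, 9, 14] has size 7 > 3, so it alone needs 7 colors.

No, G is not 3-colorable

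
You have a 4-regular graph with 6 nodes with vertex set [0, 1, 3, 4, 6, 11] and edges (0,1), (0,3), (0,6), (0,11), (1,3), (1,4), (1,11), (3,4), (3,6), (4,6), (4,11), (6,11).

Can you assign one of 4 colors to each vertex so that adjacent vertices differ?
Yes, G is 4-colorable

A valid 4-coloring: color 1: [0, 4]; color 2: [3, 11]; color 3: [1, 6].
(χ(G) = 3 ≤ 4.)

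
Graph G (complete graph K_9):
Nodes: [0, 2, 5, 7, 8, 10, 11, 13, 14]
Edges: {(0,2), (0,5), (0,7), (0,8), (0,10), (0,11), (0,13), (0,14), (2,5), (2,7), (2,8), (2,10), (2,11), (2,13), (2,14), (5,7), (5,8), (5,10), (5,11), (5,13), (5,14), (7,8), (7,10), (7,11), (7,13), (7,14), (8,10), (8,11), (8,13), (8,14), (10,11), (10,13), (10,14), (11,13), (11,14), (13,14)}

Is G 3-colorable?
No, G is not 3-colorable

The clique on vertices [0, 2, 5, 7, 8, 10, 11, 13, 14] has size 9 > 3, so it alone needs 9 colors.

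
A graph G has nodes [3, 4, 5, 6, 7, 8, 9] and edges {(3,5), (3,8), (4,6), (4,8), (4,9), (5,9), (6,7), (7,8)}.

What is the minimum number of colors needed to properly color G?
Clique number ω(G) = 2 (lower bound: χ ≥ ω).
Odd cycle [9, 5, 3, 8, 7, 6, 4] needs 3 colors (χ ≥ 3).
The coloring below uses 3 colors, so χ(G) = 3.
A valid 3-coloring: color 1: [4, 5, 7]; color 2: [6, 8, 9]; color 3: [3].

χ(G) = 3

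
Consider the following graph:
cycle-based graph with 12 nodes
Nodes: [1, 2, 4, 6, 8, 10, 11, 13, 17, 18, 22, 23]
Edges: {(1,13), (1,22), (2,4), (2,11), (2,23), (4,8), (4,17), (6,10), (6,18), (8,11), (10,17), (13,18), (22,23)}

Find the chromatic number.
χ(G) = 2

Clique number ω(G) = 2 (lower bound: χ ≥ ω).
The graph is bipartite (no odd cycle), so 2 colors suffice: χ(G) = 2.
A valid 2-coloring: color 1: [1, 4, 10, 11, 18, 23]; color 2: [2, 6, 8, 13, 17, 22].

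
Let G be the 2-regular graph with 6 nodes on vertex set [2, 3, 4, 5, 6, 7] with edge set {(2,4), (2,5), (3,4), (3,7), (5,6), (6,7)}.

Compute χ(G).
Clique number ω(G) = 2 (lower bound: χ ≥ ω).
The graph is bipartite (no odd cycle), so 2 colors suffice: χ(G) = 2.
A valid 2-coloring: color 1: [2, 3, 6]; color 2: [4, 5, 7].

χ(G) = 2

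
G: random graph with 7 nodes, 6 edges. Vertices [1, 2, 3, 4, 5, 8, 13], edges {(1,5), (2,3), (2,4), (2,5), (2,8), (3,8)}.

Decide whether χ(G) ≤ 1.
No, G is not 1-colorable

The clique on vertices [2, 3, 8] has size 3 > 1, so it alone needs 3 colors.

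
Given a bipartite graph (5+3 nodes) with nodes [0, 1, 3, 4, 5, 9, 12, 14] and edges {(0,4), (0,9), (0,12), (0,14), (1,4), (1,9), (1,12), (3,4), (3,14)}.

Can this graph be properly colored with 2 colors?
Yes, G is 2-colorable

A valid 2-coloring: color 1: [0, 1, 3, 5]; color 2: [4, 9, 12, 14].
(χ(G) = 2 ≤ 2.)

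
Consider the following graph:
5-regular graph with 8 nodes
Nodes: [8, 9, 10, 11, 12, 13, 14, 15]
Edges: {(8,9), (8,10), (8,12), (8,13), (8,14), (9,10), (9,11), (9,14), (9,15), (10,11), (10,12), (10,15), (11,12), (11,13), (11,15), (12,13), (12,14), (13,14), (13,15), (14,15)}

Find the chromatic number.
χ(G) = 4

Clique number ω(G) = 4 (lower bound: χ ≥ ω).
The clique on [8, 12, 13, 14] has size 4, forcing χ ≥ 4, and the coloring below uses 4 colors, so χ(G) = 4.
A valid 4-coloring: color 1: [8, 11]; color 2: [9, 13]; color 3: [12, 15]; color 4: [10, 14].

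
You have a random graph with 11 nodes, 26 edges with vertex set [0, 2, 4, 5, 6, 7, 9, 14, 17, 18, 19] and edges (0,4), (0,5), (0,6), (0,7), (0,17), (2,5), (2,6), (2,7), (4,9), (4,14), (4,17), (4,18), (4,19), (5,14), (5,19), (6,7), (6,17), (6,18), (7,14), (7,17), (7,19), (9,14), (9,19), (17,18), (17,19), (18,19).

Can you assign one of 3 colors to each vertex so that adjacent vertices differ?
No, G is not 3-colorable

The clique on vertices [4, 17, 18, 19] has size 4 > 3, so it alone needs 4 colors.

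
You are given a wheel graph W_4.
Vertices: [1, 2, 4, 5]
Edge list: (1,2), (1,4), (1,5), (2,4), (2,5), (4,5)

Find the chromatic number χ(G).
χ(G) = 4

Clique number ω(G) = 4 (lower bound: χ ≥ ω).
The clique on [1, 2, 4, 5] has size 4, forcing χ ≥ 4, and the coloring below uses 4 colors, so χ(G) = 4.
A valid 4-coloring: color 1: [5]; color 2: [1]; color 3: [2]; color 4: [4].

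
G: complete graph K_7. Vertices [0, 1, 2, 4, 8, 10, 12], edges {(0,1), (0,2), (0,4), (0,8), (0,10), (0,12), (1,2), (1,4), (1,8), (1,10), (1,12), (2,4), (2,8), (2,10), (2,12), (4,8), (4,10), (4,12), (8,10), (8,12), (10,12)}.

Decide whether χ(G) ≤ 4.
No, G is not 4-colorable

The clique on vertices [0, 1, 2, 4, 8, 10, 12] has size 7 > 4, so it alone needs 7 colors.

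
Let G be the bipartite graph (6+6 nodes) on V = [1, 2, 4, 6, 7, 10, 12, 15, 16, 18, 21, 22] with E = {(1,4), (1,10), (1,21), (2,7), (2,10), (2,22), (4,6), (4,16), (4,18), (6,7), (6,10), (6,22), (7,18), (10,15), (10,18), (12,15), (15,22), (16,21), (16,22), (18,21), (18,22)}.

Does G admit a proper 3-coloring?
Yes, G is 3-colorable

A valid 3-coloring: color 1: [1, 2, 6, 15, 16, 18]; color 2: [4, 7, 10, 12, 21, 22].
(χ(G) = 2 ≤ 3.)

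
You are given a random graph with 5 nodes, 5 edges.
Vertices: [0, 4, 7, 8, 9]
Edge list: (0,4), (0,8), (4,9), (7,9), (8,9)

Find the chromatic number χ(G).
χ(G) = 2

Clique number ω(G) = 2 (lower bound: χ ≥ ω).
The graph is bipartite (no odd cycle), so 2 colors suffice: χ(G) = 2.
A valid 2-coloring: color 1: [0, 9]; color 2: [4, 7, 8].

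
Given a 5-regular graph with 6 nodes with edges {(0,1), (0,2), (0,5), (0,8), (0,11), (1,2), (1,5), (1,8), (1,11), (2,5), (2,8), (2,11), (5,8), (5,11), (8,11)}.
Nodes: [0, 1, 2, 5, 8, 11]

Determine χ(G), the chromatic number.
Clique number ω(G) = 6 (lower bound: χ ≥ ω).
The clique on [0, 1, 2, 5, 8, 11] has size 6, forcing χ ≥ 6, and the coloring below uses 6 colors, so χ(G) = 6.
A valid 6-coloring: color 1: [11]; color 2: [1]; color 3: [5]; color 4: [8]; color 5: [2]; color 6: [0].

χ(G) = 6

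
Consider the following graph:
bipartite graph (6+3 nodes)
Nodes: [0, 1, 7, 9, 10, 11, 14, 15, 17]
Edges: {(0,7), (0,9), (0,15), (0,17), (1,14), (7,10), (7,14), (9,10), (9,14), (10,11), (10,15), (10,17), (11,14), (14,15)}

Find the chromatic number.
Clique number ω(G) = 2 (lower bound: χ ≥ ω).
The graph is bipartite (no odd cycle), so 2 colors suffice: χ(G) = 2.
A valid 2-coloring: color 1: [0, 10, 14]; color 2: [1, 7, 9, 11, 15, 17].

χ(G) = 2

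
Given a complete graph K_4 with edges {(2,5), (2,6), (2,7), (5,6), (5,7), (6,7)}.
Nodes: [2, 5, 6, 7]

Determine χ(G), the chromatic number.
Clique number ω(G) = 4 (lower bound: χ ≥ ω).
The clique on [2, 5, 6, 7] has size 4, forcing χ ≥ 4, and the coloring below uses 4 colors, so χ(G) = 4.
A valid 4-coloring: color 1: [2]; color 2: [6]; color 3: [5]; color 4: [7].

χ(G) = 4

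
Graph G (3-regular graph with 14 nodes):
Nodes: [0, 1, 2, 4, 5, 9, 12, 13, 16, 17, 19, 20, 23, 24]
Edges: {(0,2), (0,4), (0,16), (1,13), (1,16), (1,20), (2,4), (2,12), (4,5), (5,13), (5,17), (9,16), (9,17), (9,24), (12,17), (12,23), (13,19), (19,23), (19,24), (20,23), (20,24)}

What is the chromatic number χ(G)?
Clique number ω(G) = 3 (lower bound: χ ≥ ω).
The clique on [0, 2, 4] has size 3, forcing χ ≥ 3, and the coloring below uses 3 colors, so χ(G) = 3.
A valid 3-coloring: color 1: [4, 13, 16, 17, 23, 24]; color 2: [1, 2, 5, 9, 19]; color 3: [0, 12, 20].

χ(G) = 3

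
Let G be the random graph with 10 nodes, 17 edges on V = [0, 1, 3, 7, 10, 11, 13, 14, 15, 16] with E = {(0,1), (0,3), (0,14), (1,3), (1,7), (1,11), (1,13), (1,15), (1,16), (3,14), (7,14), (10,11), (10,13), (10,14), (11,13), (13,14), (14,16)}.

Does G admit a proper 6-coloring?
A valid 6-coloring: color 1: [1, 10]; color 2: [3, 7, 13, 15, 16]; color 3: [11, 14]; color 4: [0].
(χ(G) = 4 ≤ 6.)

Yes, G is 6-colorable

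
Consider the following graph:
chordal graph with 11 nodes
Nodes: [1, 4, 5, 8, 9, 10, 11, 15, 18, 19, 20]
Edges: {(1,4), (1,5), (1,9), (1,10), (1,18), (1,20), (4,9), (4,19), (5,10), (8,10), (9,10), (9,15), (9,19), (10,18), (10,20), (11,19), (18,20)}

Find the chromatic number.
χ(G) = 4

Clique number ω(G) = 4 (lower bound: χ ≥ ω).
The clique on [1, 10, 18, 20] has size 4, forcing χ ≥ 4, and the coloring below uses 4 colors, so χ(G) = 4.
A valid 4-coloring: color 1: [4, 10, 11, 15]; color 2: [1, 8, 19]; color 3: [5, 9, 18]; color 4: [20].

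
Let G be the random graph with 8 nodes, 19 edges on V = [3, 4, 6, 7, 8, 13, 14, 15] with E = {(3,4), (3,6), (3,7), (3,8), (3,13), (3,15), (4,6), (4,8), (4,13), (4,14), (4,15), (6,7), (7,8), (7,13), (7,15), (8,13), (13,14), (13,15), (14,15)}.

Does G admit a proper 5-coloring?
Yes, G is 5-colorable

A valid 5-coloring: color 1: [4, 7]; color 2: [3, 14]; color 3: [6, 13]; color 4: [8, 15].
(χ(G) = 4 ≤ 5.)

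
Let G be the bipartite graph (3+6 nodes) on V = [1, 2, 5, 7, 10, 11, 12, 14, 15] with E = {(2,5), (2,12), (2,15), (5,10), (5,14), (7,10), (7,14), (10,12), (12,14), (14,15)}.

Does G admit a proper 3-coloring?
Yes, G is 3-colorable

A valid 3-coloring: color 1: [1, 2, 10, 11, 14]; color 2: [5, 7, 12, 15].
(χ(G) = 2 ≤ 3.)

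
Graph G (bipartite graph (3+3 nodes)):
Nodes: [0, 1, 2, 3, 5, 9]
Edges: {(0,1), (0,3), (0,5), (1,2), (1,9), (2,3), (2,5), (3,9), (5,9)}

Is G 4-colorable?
Yes, G is 4-colorable

A valid 4-coloring: color 1: [0, 2, 9]; color 2: [1, 3, 5].
(χ(G) = 2 ≤ 4.)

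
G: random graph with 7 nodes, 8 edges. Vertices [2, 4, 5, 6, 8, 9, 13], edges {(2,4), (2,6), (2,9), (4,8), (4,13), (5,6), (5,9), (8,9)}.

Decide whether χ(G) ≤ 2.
Yes, G is 2-colorable

A valid 2-coloring: color 1: [2, 5, 8, 13]; color 2: [4, 6, 9].
(χ(G) = 2 ≤ 2.)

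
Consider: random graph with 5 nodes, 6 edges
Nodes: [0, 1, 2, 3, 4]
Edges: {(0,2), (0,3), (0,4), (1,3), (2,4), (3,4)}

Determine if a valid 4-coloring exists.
A valid 4-coloring: color 1: [2, 3]; color 2: [1, 4]; color 3: [0].
(χ(G) = 3 ≤ 4.)

Yes, G is 4-colorable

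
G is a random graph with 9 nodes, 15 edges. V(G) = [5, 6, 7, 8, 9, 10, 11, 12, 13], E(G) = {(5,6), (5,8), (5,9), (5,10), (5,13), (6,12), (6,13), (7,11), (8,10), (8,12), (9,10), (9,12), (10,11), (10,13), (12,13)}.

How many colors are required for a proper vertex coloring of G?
χ(G) = 3

Clique number ω(G) = 3 (lower bound: χ ≥ ω).
The clique on [6, 12, 13] has size 3, forcing χ ≥ 3, and the coloring below uses 3 colors, so χ(G) = 3.
A valid 3-coloring: color 1: [6, 7, 10]; color 2: [5, 11, 12]; color 3: [8, 9, 13].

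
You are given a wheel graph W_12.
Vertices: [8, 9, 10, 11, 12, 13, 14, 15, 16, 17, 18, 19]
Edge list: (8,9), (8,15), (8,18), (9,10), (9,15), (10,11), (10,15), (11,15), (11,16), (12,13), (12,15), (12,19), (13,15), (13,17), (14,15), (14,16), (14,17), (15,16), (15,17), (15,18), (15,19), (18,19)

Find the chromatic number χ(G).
Clique number ω(G) = 3 (lower bound: χ ≥ ω).
Odd cycle [8, 9, 10, 11, 16, 14, 17, 13, 12, 19, 18] needs 3 colors (χ ≥ 3).
Vertex 15 is adjacent to every vertex of [8, 9, 10, 11, 12, 13, 14, 16, 17, 18, 19], which already need 3 colors among themselves, so 15 needs a new color (χ ≥ 4).
The coloring below uses 4 colors, so χ(G) = 4.
A valid 4-coloring: color 1: [15]; color 2: [8, 10, 16, 17, 19]; color 3: [9, 11, 13, 14, 18]; color 4: [12].

χ(G) = 4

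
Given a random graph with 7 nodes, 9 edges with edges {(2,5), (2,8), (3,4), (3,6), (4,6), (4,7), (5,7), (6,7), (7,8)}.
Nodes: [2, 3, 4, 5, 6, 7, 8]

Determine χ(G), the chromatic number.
χ(G) = 3

Clique number ω(G) = 3 (lower bound: χ ≥ ω).
The clique on [3, 4, 6] has size 3, forcing χ ≥ 3, and the coloring below uses 3 colors, so χ(G) = 3.
A valid 3-coloring: color 1: [2, 3, 7]; color 2: [5, 6, 8]; color 3: [4].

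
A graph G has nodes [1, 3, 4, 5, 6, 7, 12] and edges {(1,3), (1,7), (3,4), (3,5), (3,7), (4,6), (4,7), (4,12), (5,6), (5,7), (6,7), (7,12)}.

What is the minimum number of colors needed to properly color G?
Clique number ω(G) = 3 (lower bound: χ ≥ ω).
The clique on [1, 3, 7] has size 3, forcing χ ≥ 3, and the coloring below uses 3 colors, so χ(G) = 3.
A valid 3-coloring: color 1: [7]; color 2: [3, 6, 12]; color 3: [1, 4, 5].

χ(G) = 3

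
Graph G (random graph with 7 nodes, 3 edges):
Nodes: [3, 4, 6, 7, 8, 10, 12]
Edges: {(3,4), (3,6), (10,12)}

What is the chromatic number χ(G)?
Clique number ω(G) = 2 (lower bound: χ ≥ ω).
The graph is bipartite (no odd cycle), so 2 colors suffice: χ(G) = 2.
A valid 2-coloring: color 1: [3, 7, 8, 12]; color 2: [4, 6, 10].

χ(G) = 2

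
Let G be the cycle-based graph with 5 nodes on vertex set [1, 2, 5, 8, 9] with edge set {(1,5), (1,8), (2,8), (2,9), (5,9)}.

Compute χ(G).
χ(G) = 3

Clique number ω(G) = 2 (lower bound: χ ≥ ω).
Odd cycle [5, 9, 2, 8, 1] needs 3 colors (χ ≥ 3).
The coloring below uses 3 colors, so χ(G) = 3.
A valid 3-coloring: color 1: [5, 8]; color 2: [1, 9]; color 3: [2].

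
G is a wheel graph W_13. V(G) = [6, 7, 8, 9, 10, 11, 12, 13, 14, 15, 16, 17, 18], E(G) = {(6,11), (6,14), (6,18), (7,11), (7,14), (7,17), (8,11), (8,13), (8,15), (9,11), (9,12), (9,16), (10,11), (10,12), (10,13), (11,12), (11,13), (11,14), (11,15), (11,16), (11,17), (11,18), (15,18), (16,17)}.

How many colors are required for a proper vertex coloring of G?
Clique number ω(G) = 3 (lower bound: χ ≥ ω).
The clique on [6, 11, 18] has size 3, forcing χ ≥ 3, and the coloring below uses 3 colors, so χ(G) = 3.
A valid 3-coloring: color 1: [11]; color 2: [8, 9, 10, 14, 17, 18]; color 3: [6, 7, 12, 13, 15, 16].

χ(G) = 3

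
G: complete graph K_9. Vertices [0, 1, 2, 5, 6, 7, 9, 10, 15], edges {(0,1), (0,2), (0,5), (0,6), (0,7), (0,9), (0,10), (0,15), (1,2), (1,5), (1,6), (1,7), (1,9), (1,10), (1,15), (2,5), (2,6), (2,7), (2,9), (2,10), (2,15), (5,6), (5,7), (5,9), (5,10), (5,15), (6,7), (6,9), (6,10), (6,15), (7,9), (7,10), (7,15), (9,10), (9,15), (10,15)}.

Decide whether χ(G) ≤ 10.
A valid 10-coloring: color 1: [0]; color 2: [7]; color 3: [10]; color 4: [1]; color 5: [9]; color 6: [6]; color 7: [15]; color 8: [5]; color 9: [2].
(χ(G) = 9 ≤ 10.)

Yes, G is 10-colorable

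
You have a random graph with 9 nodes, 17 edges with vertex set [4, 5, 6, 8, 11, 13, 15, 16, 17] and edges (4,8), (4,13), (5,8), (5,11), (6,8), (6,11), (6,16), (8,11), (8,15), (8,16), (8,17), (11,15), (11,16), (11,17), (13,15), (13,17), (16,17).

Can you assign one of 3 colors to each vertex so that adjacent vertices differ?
The clique on vertices [8, 11, 16, 17] has size 4 > 3, so it alone needs 4 colors.

No, G is not 3-colorable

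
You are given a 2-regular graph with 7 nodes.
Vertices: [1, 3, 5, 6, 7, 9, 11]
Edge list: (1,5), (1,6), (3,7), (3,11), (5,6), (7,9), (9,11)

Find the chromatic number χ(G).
Clique number ω(G) = 3 (lower bound: χ ≥ ω).
The clique on [1, 5, 6] has size 3, forcing χ ≥ 3, and the coloring below uses 3 colors, so χ(G) = 3.
A valid 3-coloring: color 1: [3, 5, 9]; color 2: [1, 7, 11]; color 3: [6].

χ(G) = 3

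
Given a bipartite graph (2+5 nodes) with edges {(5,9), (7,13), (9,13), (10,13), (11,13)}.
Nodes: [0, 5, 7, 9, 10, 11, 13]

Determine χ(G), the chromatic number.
Clique number ω(G) = 2 (lower bound: χ ≥ ω).
The graph is bipartite (no odd cycle), so 2 colors suffice: χ(G) = 2.
A valid 2-coloring: color 1: [0, 5, 13]; color 2: [7, 9, 10, 11].

χ(G) = 2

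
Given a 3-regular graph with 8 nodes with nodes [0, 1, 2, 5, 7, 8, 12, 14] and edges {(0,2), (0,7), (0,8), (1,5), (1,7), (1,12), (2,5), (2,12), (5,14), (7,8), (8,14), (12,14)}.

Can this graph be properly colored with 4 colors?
Yes, G is 4-colorable

A valid 4-coloring: color 1: [1, 2, 8]; color 2: [5, 7, 12]; color 3: [0, 14].
(χ(G) = 3 ≤ 4.)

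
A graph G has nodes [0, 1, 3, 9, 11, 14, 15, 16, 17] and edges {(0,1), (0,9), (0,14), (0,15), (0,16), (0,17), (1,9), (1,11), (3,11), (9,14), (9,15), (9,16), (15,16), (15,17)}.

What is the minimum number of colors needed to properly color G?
Clique number ω(G) = 4 (lower bound: χ ≥ ω).
The clique on [0, 9, 15, 16] has size 4, forcing χ ≥ 4, and the coloring below uses 4 colors, so χ(G) = 4.
A valid 4-coloring: color 1: [0, 11]; color 2: [3, 9, 17]; color 3: [1, 14, 15]; color 4: [16].

χ(G) = 4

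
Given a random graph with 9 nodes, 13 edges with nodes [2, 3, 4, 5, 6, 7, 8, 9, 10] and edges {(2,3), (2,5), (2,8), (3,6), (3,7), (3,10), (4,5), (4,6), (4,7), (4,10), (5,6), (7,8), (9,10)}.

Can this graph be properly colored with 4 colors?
Yes, G is 4-colorable

A valid 4-coloring: color 1: [3, 4, 8, 9]; color 2: [5, 7, 10]; color 3: [2, 6].
(χ(G) = 3 ≤ 4.)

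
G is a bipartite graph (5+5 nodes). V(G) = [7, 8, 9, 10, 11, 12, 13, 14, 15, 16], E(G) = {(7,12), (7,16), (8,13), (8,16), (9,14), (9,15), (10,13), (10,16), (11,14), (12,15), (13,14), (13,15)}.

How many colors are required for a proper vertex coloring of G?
Clique number ω(G) = 2 (lower bound: χ ≥ ω).
The graph is bipartite (no odd cycle), so 2 colors suffice: χ(G) = 2.
A valid 2-coloring: color 1: [9, 11, 12, 13, 16]; color 2: [7, 8, 10, 14, 15].

χ(G) = 2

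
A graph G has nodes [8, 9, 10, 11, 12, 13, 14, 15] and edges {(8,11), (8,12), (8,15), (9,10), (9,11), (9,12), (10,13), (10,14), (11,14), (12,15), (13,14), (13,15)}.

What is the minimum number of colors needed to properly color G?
χ(G) = 3

Clique number ω(G) = 3 (lower bound: χ ≥ ω).
The clique on [8, 12, 15] has size 3, forcing χ ≥ 3, and the coloring below uses 3 colors, so χ(G) = 3.
A valid 3-coloring: color 1: [11, 12, 13]; color 2: [8, 9, 14]; color 3: [10, 15].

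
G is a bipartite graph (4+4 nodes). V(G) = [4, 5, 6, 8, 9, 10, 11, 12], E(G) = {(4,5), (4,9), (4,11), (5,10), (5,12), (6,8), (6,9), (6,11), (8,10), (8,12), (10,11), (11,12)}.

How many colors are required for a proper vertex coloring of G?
χ(G) = 2

Clique number ω(G) = 2 (lower bound: χ ≥ ω).
The graph is bipartite (no odd cycle), so 2 colors suffice: χ(G) = 2.
A valid 2-coloring: color 1: [5, 8, 9, 11]; color 2: [4, 6, 10, 12].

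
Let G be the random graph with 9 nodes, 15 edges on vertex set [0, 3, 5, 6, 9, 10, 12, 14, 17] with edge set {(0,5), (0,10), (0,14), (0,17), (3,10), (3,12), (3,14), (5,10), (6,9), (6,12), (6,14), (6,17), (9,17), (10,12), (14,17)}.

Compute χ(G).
χ(G) = 3

Clique number ω(G) = 3 (lower bound: χ ≥ ω).
The clique on [0, 14, 17] has size 3, forcing χ ≥ 3, and the coloring below uses 3 colors, so χ(G) = 3.
A valid 3-coloring: color 1: [9, 10, 14]; color 2: [5, 12, 17]; color 3: [0, 3, 6].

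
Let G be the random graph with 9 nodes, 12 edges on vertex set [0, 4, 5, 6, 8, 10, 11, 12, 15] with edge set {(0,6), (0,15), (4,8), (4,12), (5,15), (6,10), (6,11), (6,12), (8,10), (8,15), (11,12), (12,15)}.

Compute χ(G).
χ(G) = 3

Clique number ω(G) = 3 (lower bound: χ ≥ ω).
The clique on [6, 11, 12] has size 3, forcing χ ≥ 3, and the coloring below uses 3 colors, so χ(G) = 3.
A valid 3-coloring: color 1: [0, 5, 8, 12]; color 2: [4, 6, 15]; color 3: [10, 11].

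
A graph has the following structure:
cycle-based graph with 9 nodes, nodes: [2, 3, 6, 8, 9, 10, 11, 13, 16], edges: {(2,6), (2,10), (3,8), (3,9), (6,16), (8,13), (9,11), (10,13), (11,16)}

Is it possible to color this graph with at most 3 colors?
Yes, G is 3-colorable

A valid 3-coloring: color 1: [2, 8, 9, 16]; color 2: [3, 6, 11, 13]; color 3: [10].
(χ(G) = 3 ≤ 3.)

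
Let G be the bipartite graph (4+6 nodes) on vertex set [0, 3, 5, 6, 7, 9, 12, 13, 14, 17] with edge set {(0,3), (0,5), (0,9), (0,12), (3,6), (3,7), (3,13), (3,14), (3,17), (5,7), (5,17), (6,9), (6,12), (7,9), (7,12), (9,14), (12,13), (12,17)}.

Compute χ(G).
χ(G) = 2

Clique number ω(G) = 2 (lower bound: χ ≥ ω).
The graph is bipartite (no odd cycle), so 2 colors suffice: χ(G) = 2.
A valid 2-coloring: color 1: [3, 5, 9, 12]; color 2: [0, 6, 7, 13, 14, 17].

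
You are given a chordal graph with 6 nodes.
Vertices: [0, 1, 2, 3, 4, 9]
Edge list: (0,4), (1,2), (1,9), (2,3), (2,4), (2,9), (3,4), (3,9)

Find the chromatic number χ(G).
χ(G) = 3

Clique number ω(G) = 3 (lower bound: χ ≥ ω).
The clique on [1, 2, 9] has size 3, forcing χ ≥ 3, and the coloring below uses 3 colors, so χ(G) = 3.
A valid 3-coloring: color 1: [0, 2]; color 2: [4, 9]; color 3: [1, 3].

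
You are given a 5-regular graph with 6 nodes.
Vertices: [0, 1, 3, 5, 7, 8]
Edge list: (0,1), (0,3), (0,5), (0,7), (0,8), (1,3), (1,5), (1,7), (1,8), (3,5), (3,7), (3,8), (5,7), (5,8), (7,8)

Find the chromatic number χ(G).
Clique number ω(G) = 6 (lower bound: χ ≥ ω).
The clique on [0, 1, 3, 5, 7, 8] has size 6, forcing χ ≥ 6, and the coloring below uses 6 colors, so χ(G) = 6.
A valid 6-coloring: color 1: [0]; color 2: [3]; color 3: [5]; color 4: [8]; color 5: [7]; color 6: [1].

χ(G) = 6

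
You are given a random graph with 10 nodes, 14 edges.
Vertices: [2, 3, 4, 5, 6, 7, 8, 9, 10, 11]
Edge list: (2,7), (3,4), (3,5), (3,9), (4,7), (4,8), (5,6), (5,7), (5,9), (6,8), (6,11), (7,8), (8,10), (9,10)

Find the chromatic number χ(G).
χ(G) = 3

Clique number ω(G) = 3 (lower bound: χ ≥ ω).
The clique on [4, 7, 8] has size 3, forcing χ ≥ 3, and the coloring below uses 3 colors, so χ(G) = 3.
A valid 3-coloring: color 1: [2, 5, 8, 11]; color 2: [3, 6, 7, 10]; color 3: [4, 9].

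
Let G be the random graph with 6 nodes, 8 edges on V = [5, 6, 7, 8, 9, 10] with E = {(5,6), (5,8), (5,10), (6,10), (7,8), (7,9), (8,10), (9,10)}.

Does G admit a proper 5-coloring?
Yes, G is 5-colorable

A valid 5-coloring: color 1: [7, 10]; color 2: [6, 8, 9]; color 3: [5].
(χ(G) = 3 ≤ 5.)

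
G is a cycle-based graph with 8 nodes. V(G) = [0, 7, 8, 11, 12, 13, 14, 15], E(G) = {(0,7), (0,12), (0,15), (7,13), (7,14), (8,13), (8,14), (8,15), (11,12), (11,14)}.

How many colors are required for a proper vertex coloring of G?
χ(G) = 3

Clique number ω(G) = 2 (lower bound: χ ≥ ω).
Odd cycle [0, 15, 8, 14, 7] needs 3 colors (χ ≥ 3).
The coloring below uses 3 colors, so χ(G) = 3.
A valid 3-coloring: color 1: [0, 13, 14]; color 2: [7, 8, 11]; color 3: [12, 15].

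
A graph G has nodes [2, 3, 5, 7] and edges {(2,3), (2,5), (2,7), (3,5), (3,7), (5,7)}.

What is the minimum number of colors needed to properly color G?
Clique number ω(G) = 4 (lower bound: χ ≥ ω).
The clique on [2, 3, 5, 7] has size 4, forcing χ ≥ 4, and the coloring below uses 4 colors, so χ(G) = 4.
A valid 4-coloring: color 1: [2]; color 2: [3]; color 3: [5]; color 4: [7].

χ(G) = 4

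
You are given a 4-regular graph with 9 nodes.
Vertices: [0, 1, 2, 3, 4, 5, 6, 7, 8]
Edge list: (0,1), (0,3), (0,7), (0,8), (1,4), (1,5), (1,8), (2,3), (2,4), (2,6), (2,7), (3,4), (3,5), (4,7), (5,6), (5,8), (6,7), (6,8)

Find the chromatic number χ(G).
Clique number ω(G) = 3 (lower bound: χ ≥ ω).
Suppose a proper 3-coloring c exists. The clique [0, 1, 8] takes 3 distinct colors; by symmetry let c(0) = 1, c(1) = 2, c(8) = 3.
- Vertex 5: neighbors [1, 8] already have colors [2, 3] ⇒ c(5) = 1.
- Vertex 6: neighbors [5, 8] already have colors [1, 3] ⇒ c(6) = 2.
- Vertex 7: neighbors [0, 6] already have colors [1, 2] ⇒ c(7) = 3.
- Vertex 2: neighbors [6, 7] already have colors [2, 3] ⇒ c(2) = 1.
- Vertex 4: neighbors [2, 1, 7] already have colors [1, 2, 3] — all 3 colors blocked. Contradiction.
The forced assignments end in a contradiction, so G has no proper 3-coloring (χ ≥ 4).
The coloring below uses 4 colors, so χ(G) = 4.
A valid 4-coloring: color 1: [0, 2, 5]; color 2: [3, 7, 8]; color 3: [4, 6]; color 4: [1].

χ(G) = 4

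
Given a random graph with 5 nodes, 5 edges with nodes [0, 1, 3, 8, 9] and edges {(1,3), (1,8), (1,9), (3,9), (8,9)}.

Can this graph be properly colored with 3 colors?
Yes, G is 3-colorable

A valid 3-coloring: color 1: [0, 9]; color 2: [1]; color 3: [3, 8].
(χ(G) = 3 ≤ 3.)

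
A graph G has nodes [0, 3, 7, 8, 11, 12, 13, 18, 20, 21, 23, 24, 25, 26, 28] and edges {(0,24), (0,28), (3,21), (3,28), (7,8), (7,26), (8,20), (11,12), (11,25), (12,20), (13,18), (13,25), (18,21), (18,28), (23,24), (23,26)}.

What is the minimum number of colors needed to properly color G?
χ(G) = 3

Clique number ω(G) = 2 (lower bound: χ ≥ ω).
Odd cycle [24, 0, 28, 18, 13, 25, 11, 12, 20, 8, 7, 26, 23] needs 3 colors (χ ≥ 3).
The coloring below uses 3 colors, so χ(G) = 3.
A valid 3-coloring: color 1: [11, 13, 20, 21, 24, 26, 28]; color 2: [0, 3, 8, 12, 18, 23, 25]; color 3: [7].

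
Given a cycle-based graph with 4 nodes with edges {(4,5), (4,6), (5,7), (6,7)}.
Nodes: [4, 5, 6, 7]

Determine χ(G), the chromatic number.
Clique number ω(G) = 2 (lower bound: χ ≥ ω).
The graph is bipartite (no odd cycle), so 2 colors suffice: χ(G) = 2.
A valid 2-coloring: color 1: [5, 6]; color 2: [4, 7].

χ(G) = 2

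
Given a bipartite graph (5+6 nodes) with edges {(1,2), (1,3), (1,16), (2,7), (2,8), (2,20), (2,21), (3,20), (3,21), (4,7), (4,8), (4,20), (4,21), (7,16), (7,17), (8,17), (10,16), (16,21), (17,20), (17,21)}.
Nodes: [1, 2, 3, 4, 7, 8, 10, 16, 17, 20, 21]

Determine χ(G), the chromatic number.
χ(G) = 2

Clique number ω(G) = 2 (lower bound: χ ≥ ω).
The graph is bipartite (no odd cycle), so 2 colors suffice: χ(G) = 2.
A valid 2-coloring: color 1: [2, 3, 4, 16, 17]; color 2: [1, 7, 8, 10, 20, 21].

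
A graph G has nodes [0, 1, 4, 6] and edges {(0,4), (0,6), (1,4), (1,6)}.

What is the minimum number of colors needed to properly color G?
Clique number ω(G) = 2 (lower bound: χ ≥ ω).
The graph is bipartite (no odd cycle), so 2 colors suffice: χ(G) = 2.
A valid 2-coloring: color 1: [4, 6]; color 2: [0, 1].

χ(G) = 2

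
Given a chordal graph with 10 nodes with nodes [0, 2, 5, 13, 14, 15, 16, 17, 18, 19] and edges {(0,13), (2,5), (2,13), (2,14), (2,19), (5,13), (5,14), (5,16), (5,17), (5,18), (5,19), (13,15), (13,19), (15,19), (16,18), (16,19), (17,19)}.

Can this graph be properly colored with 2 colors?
No, G is not 2-colorable

The clique on vertices [2, 5, 13, 19] has size 4 > 2, so it alone needs 4 colors.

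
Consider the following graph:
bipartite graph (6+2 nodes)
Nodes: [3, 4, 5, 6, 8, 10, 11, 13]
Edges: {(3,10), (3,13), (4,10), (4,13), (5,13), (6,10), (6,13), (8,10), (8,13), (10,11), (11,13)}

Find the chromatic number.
Clique number ω(G) = 2 (lower bound: χ ≥ ω).
The graph is bipartite (no odd cycle), so 2 colors suffice: χ(G) = 2.
A valid 2-coloring: color 1: [10, 13]; color 2: [3, 4, 5, 6, 8, 11].

χ(G) = 2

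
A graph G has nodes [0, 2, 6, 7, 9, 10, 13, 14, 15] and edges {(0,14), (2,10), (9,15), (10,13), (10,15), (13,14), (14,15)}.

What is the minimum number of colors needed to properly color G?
Clique number ω(G) = 2 (lower bound: χ ≥ ω).
The graph is bipartite (no odd cycle), so 2 colors suffice: χ(G) = 2.
A valid 2-coloring: color 1: [6, 7, 9, 10, 14]; color 2: [0, 2, 13, 15].

χ(G) = 2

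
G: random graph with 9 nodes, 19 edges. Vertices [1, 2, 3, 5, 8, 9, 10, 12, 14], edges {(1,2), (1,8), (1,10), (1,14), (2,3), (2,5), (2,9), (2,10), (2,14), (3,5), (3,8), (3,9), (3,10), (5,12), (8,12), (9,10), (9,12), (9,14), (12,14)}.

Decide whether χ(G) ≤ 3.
No, G is not 3-colorable

The clique on vertices [2, 3, 9, 10] has size 4 > 3, so it alone needs 4 colors.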